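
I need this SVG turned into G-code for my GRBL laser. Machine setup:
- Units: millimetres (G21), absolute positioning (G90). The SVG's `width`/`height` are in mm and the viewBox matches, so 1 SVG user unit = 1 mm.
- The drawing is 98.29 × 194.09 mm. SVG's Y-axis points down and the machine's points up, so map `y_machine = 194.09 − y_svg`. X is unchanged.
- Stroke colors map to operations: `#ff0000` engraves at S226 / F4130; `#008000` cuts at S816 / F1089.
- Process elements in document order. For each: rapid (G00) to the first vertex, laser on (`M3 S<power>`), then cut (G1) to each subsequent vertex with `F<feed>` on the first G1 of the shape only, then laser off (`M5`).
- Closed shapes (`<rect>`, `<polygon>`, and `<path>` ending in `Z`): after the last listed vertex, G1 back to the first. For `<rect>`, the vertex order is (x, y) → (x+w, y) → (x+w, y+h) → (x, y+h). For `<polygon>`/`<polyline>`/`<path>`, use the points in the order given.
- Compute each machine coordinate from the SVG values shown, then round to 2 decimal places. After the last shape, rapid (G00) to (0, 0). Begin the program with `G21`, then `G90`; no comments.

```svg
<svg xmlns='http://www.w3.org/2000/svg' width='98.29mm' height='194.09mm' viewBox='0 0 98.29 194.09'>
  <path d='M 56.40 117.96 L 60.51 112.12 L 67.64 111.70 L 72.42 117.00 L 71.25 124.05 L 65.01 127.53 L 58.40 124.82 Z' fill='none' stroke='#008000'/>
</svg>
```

G21
G90
G00 X56.40 Y76.13
M3 S816
G1 X60.51 Y81.97 F1089
G1 X67.64 Y82.39
G1 X72.42 Y77.09
G1 X71.25 Y70.04
G1 X65.01 Y66.56
G1 X58.40 Y69.27
G1 X56.40 Y76.13
M5
G00 X0.00 Y0.00

viewBox `0 0 98.29 194.09` with mm width/height → 1 unit = 1 mm. Flip: y_m = 194.09 − y_svg.

**Shape 1** — `<path>` regular polygon, stroke `#008000` → cut (S816, F1089). Machine vertices: (56.40,76.13) → (60.51,81.97) → (67.64,82.39) → (72.42,77.09) → (71.25,70.04) → (65.01,66.56) → (58.40,69.27) → (56.40,76.13). Closed: final G1 returns to the first vertex.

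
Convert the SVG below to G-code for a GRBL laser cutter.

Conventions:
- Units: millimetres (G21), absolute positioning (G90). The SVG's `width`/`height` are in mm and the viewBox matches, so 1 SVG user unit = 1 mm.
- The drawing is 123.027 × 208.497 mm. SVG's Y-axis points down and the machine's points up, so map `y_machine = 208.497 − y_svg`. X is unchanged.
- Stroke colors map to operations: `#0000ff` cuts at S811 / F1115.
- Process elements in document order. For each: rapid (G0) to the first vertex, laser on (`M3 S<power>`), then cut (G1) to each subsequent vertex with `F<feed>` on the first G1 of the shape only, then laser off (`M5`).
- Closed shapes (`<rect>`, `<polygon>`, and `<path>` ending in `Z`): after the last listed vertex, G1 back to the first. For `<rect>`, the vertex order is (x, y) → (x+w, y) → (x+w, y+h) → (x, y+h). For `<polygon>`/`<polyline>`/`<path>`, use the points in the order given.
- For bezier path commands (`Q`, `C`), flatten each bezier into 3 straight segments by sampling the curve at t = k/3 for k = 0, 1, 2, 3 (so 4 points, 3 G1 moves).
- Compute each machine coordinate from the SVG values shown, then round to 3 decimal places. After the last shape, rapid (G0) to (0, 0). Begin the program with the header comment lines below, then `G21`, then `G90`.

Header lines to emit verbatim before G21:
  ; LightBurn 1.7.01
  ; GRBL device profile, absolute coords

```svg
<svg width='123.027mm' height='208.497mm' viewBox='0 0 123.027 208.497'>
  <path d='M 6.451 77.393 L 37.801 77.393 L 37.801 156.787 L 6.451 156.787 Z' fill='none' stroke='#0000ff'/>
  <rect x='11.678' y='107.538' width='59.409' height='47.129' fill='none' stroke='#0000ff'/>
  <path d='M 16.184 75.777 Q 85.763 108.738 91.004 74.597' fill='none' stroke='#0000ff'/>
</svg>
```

Since the viewBox matches the mm dimensions, user units are millimetres directly. The only transform is the Y-flip y_m = 208.497 − y_svg.

Shape 1 is a rectangle drawn with `<path>`. Its stroke #0000ff means cut at S811, F1115. After flipping Y the toolpath is (6.451,131.104) → (37.801,131.104) → (37.801,51.710) → (6.451,51.710) → (6.451,131.104), returning to the start.

Shape 2 is a rectangle drawn with `<rect>`. Its stroke #0000ff means cut at S811, F1115. After flipping Y the toolpath is (11.678,100.959) → (71.087,100.959) → (71.087,53.830) → (11.678,53.830) → (11.678,100.959), returning to the start.

Shape 3 is a quadratic bezier drawn with `<path>`. Its stroke #0000ff means cut at S811, F1115. After flipping Y the toolpath is (16.184,132.720) → (55.421,118.202) → (80.361,118.595) → (91.004,133.900).

; LightBurn 1.7.01
; GRBL device profile, absolute coords
G21
G90
G0 X6.451 Y131.104
M3 S811
G1 X37.801 Y131.104 F1115
G1 X37.801 Y51.710
G1 X6.451 Y51.710
G1 X6.451 Y131.104
M5
G0 X11.678 Y100.959
M3 S811
G1 X71.087 Y100.959 F1115
G1 X71.087 Y53.830
G1 X11.678 Y53.830
G1 X11.678 Y100.959
M5
G0 X16.184 Y132.720
M3 S811
G1 X55.421 Y118.202 F1115
G1 X80.361 Y118.595
G1 X91.004 Y133.900
M5
G0 X0.000 Y0.000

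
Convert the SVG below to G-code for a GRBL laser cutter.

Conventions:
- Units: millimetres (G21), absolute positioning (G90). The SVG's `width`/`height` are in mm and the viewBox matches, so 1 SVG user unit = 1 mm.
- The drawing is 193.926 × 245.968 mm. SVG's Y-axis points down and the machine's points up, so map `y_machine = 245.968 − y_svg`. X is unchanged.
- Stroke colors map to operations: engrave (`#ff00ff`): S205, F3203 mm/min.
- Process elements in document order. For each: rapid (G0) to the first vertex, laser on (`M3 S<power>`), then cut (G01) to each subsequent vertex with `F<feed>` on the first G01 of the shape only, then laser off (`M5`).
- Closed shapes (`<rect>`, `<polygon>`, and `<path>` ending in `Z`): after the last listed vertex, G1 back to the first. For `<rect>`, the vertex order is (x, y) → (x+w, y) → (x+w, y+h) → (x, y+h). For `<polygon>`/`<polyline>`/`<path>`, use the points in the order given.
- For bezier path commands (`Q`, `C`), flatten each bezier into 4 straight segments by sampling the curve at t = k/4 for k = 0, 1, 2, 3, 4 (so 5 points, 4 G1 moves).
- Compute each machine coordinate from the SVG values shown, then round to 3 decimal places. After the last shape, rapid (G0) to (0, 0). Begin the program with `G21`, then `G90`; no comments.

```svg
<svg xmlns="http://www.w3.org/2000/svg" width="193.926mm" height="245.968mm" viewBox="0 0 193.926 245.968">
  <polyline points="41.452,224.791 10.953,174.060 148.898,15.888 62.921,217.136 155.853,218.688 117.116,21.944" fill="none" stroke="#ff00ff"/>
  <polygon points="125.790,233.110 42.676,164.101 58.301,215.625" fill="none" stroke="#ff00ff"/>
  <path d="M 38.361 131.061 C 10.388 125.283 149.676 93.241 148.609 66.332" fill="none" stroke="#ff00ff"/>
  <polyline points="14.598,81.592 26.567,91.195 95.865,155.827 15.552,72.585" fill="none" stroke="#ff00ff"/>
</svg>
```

Since the viewBox matches the mm dimensions, user units are millimetres directly. The only transform is the Y-flip y_m = 245.968 − y_svg.

Shape 1 is a open polyline drawn with `<polyline>`. Its stroke #ff00ff means engrave at S205, F3203. After flipping Y the toolpath is (41.452,21.177) → (10.953,71.908) → (148.898,230.080) → (62.921,28.832) → (155.853,27.280) → (117.116,224.024).

Shape 2 is a closed polygon drawn with `<polygon>`. Its stroke #ff00ff means engrave at S205, F3203. After flipping Y the toolpath is (125.790,12.858) → (42.676,81.867) → (58.301,30.343) → (125.790,12.858), returning to the start.

Shape 3 is a cubic bezier drawn with `<path>`. Its stroke #ff00ff means engrave at S205, F3203. After flipping Y the toolpath is (38.361,114.907) → (43.936,123.674) → (83.395,139.347) → (127.899,158.982) → (148.609,179.636).

Shape 4 is a open polyline drawn with `<polyline>`. Its stroke #ff00ff means engrave at S205, F3203. After flipping Y the toolpath is (14.598,164.376) → (26.567,154.773) → (95.865,90.141) → (15.552,173.383).

G21
G90
G0 X41.452 Y21.177
M3 S205
G01 X10.953 Y71.908 F3203
G01 X148.898 Y230.080
G01 X62.921 Y28.832
G01 X155.853 Y27.280
G01 X117.116 Y224.024
M5
G0 X125.790 Y12.858
M3 S205
G01 X42.676 Y81.867 F3203
G01 X58.301 Y30.343
G01 X125.790 Y12.858
M5
G0 X38.361 Y114.907
M3 S205
G01 X43.936 Y123.674 F3203
G01 X83.395 Y139.347
G01 X127.899 Y158.982
G01 X148.609 Y179.636
M5
G0 X14.598 Y164.376
M3 S205
G01 X26.567 Y154.773 F3203
G01 X95.865 Y90.141
G01 X15.552 Y173.383
M5
G0 X0.000 Y0.000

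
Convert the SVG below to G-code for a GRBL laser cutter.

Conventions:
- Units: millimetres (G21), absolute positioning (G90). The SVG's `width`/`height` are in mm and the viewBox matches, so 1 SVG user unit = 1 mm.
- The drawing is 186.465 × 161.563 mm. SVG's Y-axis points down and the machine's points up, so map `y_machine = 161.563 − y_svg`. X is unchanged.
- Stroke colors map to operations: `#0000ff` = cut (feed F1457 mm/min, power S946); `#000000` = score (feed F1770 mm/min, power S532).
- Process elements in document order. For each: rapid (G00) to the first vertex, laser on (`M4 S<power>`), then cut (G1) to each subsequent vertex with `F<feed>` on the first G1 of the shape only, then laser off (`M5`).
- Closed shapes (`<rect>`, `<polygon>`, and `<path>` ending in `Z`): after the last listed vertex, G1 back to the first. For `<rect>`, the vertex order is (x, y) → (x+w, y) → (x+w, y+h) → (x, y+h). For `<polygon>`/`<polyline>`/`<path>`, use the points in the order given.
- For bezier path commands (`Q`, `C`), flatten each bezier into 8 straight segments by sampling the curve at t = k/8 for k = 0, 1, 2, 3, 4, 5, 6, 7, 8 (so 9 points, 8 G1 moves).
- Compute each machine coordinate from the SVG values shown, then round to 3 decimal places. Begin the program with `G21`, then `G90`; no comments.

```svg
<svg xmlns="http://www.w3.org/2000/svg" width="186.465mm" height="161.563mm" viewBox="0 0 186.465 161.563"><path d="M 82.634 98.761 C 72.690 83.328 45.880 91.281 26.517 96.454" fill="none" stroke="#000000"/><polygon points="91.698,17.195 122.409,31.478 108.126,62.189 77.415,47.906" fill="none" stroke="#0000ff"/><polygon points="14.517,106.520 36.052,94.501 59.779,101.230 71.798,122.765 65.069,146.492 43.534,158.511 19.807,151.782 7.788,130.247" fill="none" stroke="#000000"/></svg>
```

viewBox `0 0 186.465 161.563` with mm width/height → 1 unit = 1 mm. Flip: y_m = 161.563 − y_svg.

**Shape 1** — `<path>` cubic bezier, stroke `#000000` → score (S532, F1770). Control points (SVG): P0=(82.634,98.761), P1=(72.690,83.328), P2=(45.880,91.281), P3=(26.517,96.454); sampled at t=k/8. Machine vertices: (82.634,62.802) → (78.162,67.544) → (72.394,70.401) → (65.614,71.678) → (58.108,71.683) → (50.160,70.722) → (42.056,69.101) → (34.080,67.128) → (26.517,65.109). Open path.

**Shape 2** — `<polygon>` regular polygon, stroke `#0000ff` → cut (S946, F1457). Machine vertices: (91.698,144.368) → (122.409,130.085) → (108.126,99.374) → (77.415,113.657) → (91.698,144.368). Closed: final G1 returns to the first vertex.

**Shape 3** — `<polygon>` regular polygon, stroke `#000000` → score (S532, F1770). Machine vertices: (14.517,55.043) → (36.052,67.062) → (59.779,60.333) → (71.798,38.798) → (65.069,15.071) → (43.534,3.052) → (19.807,9.781) → (7.788,31.316) → (14.517,55.043). Closed: final G1 returns to the first vertex.

G21
G90
G00 X82.634 Y62.802
M4 S532
G1 X78.162 Y67.544 F1770
G1 X72.394 Y70.401
G1 X65.614 Y71.678
G1 X58.108 Y71.683
G1 X50.160 Y70.722
G1 X42.056 Y69.101
G1 X34.080 Y67.128
G1 X26.517 Y65.109
M5
G00 X91.698 Y144.368
M4 S946
G1 X122.409 Y130.085 F1457
G1 X108.126 Y99.374
G1 X77.415 Y113.657
G1 X91.698 Y144.368
M5
G00 X14.517 Y55.043
M4 S532
G1 X36.052 Y67.062 F1770
G1 X59.779 Y60.333
G1 X71.798 Y38.798
G1 X65.069 Y15.071
G1 X43.534 Y3.052
G1 X19.807 Y9.781
G1 X7.788 Y31.316
G1 X14.517 Y55.043
M5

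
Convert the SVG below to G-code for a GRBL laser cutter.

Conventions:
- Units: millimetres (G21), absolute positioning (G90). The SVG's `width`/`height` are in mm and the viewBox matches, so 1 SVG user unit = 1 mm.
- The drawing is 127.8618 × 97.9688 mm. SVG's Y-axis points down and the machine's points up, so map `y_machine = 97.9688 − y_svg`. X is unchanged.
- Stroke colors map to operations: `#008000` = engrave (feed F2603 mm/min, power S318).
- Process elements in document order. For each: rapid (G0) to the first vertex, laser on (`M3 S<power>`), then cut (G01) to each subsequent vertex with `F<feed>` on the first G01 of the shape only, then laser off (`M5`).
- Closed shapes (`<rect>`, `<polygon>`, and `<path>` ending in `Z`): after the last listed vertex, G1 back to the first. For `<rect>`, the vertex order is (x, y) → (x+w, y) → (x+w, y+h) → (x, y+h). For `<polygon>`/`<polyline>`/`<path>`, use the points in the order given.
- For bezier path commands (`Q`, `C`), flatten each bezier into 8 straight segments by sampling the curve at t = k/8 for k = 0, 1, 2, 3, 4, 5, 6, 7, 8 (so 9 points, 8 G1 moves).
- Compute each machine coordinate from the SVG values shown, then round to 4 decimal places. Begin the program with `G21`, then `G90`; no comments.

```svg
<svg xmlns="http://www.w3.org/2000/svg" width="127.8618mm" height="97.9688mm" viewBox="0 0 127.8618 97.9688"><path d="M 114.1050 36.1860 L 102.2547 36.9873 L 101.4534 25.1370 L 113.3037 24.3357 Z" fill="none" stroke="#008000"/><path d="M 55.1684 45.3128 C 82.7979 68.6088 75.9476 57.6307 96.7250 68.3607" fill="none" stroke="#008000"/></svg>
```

Since the viewBox matches the mm dimensions, user units are millimetres directly. The only transform is the Y-flip y_m = 97.9688 − y_svg.

Shape 1 is a regular polygon drawn with `<path>`. Its stroke #008000 means engrave at S318, F2603. After flipping Y the toolpath is (114.1050,61.7828) → (102.2547,60.9815) → (101.4534,72.8318) → (113.3037,73.6331) → (114.1050,61.7828), returning to the start.

Shape 2 is a cubic bezier drawn with `<path>`. Its stroke #008000 means engrave at S318, F2603. After flipping Y the toolpath is (55.1684,52.6560) → (64.0345,45.4173) → (70.3960,40.7357) → (74.9806,37.9552) → (78.5162,36.4198) → (81.7307,35.4734) → (85.3517,34.4601) → (90.1072,32.7236) → (96.7250,29.6081).

G21
G90
G0 X114.1050 Y61.7828
M3 S318
G01 X102.2547 Y60.9815 F2603
G01 X101.4534 Y72.8318
G01 X113.3037 Y73.6331
G01 X114.1050 Y61.7828
M5
G0 X55.1684 Y52.6560
M3 S318
G01 X64.0345 Y45.4173 F2603
G01 X70.3960 Y40.7357
G01 X74.9806 Y37.9552
G01 X78.5162 Y36.4198
G01 X81.7307 Y35.4734
G01 X85.3517 Y34.4601
G01 X90.1072 Y32.7236
G01 X96.7250 Y29.6081
M5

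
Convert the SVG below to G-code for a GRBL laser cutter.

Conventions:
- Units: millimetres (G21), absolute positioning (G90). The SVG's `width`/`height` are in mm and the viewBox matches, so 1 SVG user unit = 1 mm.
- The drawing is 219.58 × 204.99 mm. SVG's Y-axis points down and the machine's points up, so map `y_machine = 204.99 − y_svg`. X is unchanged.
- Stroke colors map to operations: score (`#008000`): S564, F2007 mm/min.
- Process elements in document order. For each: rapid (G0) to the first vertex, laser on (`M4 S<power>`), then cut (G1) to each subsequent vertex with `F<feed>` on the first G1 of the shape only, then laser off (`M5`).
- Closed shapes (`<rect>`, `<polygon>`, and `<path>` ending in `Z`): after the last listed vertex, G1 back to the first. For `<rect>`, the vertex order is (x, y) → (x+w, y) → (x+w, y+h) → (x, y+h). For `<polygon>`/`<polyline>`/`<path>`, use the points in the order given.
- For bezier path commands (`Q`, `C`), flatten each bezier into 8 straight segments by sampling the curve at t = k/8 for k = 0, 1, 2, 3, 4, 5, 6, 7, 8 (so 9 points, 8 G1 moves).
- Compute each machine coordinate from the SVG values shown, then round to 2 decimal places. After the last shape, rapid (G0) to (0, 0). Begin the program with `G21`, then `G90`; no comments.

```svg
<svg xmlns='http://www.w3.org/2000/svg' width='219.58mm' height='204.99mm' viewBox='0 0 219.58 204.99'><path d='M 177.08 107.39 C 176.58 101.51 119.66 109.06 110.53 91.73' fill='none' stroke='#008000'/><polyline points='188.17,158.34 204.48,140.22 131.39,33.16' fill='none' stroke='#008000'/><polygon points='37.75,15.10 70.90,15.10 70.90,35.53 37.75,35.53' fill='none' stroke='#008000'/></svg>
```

G21
G90
G0 X177.08 Y97.60
M4 S564
G1 X174.45 Y99.25 F2007
G1 X167.75 Y100.09
G1 X158.21 Y100.57
G1 X147.04 Y101.14
G1 X135.47 Y102.24
G1 X124.71 Y104.33
G1 X115.99 Y107.85
G1 X110.53 Y113.26
M5
G0 X188.17 Y46.65
M4 S564
G1 X204.48 Y64.77 F2007
G1 X131.39 Y171.83
M5
G0 X37.75 Y189.89
M4 S564
G1 X70.90 Y189.89 F2007
G1 X70.90 Y169.46
G1 X37.75 Y169.46
G1 X37.75 Y189.89
M5
G0 X0.00 Y0.00

1 u = 1 mm; y_m = 204.99 − y.

[1] `<path>` cubic bezier, #008000→score S564 F2007: (177.08,97.60) → (174.45,99.25) → (167.75,100.09) → (158.21,100.57) → (147.04,101.14) → (135.47,102.24) → (124.71,104.33) → (115.99,107.85) → (110.53,113.26)

[2] `<polyline>` open polyline, #008000→score S564 F2007: (188.17,46.65) → (204.48,64.77) → (131.39,171.83)

[3] `<polygon>` rectangle, #008000→score S564 F2007: (37.75,189.89) → (70.90,189.89) → (70.90,169.46) → (37.75,169.46) → (37.75,189.89) (closed)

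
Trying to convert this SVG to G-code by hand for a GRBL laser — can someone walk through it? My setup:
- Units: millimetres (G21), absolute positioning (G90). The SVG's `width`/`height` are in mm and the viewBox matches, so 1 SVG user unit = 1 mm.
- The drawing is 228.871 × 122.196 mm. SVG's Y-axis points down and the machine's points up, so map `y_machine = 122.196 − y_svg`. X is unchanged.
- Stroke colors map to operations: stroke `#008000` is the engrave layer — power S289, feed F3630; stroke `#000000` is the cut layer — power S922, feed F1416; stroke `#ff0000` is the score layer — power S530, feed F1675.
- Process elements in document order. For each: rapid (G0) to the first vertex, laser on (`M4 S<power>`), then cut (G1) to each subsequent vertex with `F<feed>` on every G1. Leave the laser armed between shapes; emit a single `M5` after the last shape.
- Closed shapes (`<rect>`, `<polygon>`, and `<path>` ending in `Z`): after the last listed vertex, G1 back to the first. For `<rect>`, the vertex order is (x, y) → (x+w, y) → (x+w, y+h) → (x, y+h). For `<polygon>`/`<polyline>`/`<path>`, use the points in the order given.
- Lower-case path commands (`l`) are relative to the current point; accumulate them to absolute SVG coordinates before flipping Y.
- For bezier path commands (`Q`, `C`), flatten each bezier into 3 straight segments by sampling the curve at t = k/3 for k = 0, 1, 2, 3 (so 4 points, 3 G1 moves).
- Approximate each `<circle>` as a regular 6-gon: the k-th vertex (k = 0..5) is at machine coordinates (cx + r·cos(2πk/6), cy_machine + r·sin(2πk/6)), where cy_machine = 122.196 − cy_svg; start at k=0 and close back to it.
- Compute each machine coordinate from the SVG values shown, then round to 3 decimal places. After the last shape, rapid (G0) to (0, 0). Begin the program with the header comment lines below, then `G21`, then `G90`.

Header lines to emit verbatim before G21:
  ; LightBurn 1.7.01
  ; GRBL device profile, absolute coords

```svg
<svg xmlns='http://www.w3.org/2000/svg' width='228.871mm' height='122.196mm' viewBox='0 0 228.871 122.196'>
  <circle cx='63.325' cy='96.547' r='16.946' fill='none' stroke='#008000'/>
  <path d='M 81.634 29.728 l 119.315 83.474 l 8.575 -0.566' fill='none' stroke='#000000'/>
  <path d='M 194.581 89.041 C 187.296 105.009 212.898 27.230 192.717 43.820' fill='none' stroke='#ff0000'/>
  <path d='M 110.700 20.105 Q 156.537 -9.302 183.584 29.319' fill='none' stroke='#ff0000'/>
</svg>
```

viewBox `0 0 228.871 122.196` with mm width/height → 1 unit = 1 mm. Flip: y_m = 122.196 − y_svg.

**Shape 1** — `<circle>` circle, stroke `#008000` → engrave (S289, F3630). Machine vertices: (80.271,25.649) → (71.798,40.325) → (54.852,40.325) → (46.379,25.649) → (54.852,10.973) → (71.798,10.973) → (80.271,25.649). Closed: final G1 returns to the first vertex.

**Shape 2** — `<path>` open polyline, stroke `#000000` → cut (S922, F1416). Machine vertices: (81.634,92.468) → (200.949,8.994) → (209.524,9.560). Open path.

**Shape 3** — `<path>` cubic bezier, stroke `#ff0000` → score (S530, F1675). Control points (SVG): P0=(194.581,89.041), P1=(187.296,105.009), P2=(212.898,27.230), P3=(192.717,43.820); sampled at t=k/3. Machine vertices: (194.581,33.155) → (195.345,41.469) → (200.551,70.477) → (192.717,78.376). Open path.

**Shape 4** — `<path>` quadratic bezier, stroke `#ff0000` → score (S530, F1675). Control points (SVG): P0=(110.700,20.105), P1=(156.537,-9.302), P2=(183.584,29.319); sampled at t=k/3. Machine vertices: (110.700,102.091) → (139.170,114.137) → (163.465,111.066) → (183.584,92.877). Open path.

; LightBurn 1.7.01
; GRBL device profile, absolute coords
G21
G90
G0 X80.271 Y25.649
M4 S289
G1 X71.798 Y40.325 F3630
G1 X54.852 Y40.325 F3630
G1 X46.379 Y25.649 F3630
G1 X54.852 Y10.973 F3630
G1 X71.798 Y10.973 F3630
G1 X80.271 Y25.649 F3630
G0 X81.634 Y92.468
M4 S922
G1 X200.949 Y8.994 F1416
G1 X209.524 Y9.560 F1416
G0 X194.581 Y33.155
M4 S530
G1 X195.345 Y41.469 F1675
G1 X200.551 Y70.477 F1675
G1 X192.717 Y78.376 F1675
G0 X110.700 Y102.091
M4 S530
G1 X139.170 Y114.137 F1675
G1 X163.465 Y111.066 F1675
G1 X183.584 Y92.877 F1675
M5
G0 X0.000 Y0.000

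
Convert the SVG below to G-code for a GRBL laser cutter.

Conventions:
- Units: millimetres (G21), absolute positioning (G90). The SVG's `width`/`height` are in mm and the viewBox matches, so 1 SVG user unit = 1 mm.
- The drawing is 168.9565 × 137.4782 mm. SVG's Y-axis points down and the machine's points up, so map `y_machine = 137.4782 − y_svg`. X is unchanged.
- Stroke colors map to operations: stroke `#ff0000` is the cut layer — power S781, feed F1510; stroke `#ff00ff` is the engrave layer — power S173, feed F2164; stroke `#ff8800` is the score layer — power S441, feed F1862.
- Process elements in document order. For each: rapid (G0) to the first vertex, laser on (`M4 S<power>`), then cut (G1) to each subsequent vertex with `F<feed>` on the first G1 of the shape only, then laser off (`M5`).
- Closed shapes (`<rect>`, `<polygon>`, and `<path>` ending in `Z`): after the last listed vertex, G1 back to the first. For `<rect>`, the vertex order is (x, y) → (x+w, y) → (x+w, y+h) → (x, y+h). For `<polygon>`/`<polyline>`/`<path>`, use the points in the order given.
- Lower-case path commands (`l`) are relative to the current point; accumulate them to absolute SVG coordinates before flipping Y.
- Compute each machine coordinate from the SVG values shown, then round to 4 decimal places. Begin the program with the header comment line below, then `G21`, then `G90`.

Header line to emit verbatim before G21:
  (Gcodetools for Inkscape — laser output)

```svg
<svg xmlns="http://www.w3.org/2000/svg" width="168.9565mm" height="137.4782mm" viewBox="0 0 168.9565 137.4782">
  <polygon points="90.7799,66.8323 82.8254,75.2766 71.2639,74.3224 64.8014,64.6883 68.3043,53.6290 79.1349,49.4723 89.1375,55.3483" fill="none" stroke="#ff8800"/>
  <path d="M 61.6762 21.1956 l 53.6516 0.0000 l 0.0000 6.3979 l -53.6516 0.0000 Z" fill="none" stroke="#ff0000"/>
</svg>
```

Since the viewBox matches the mm dimensions, user units are millimetres directly. The only transform is the Y-flip y_m = 137.4782 − y_svg.

Shape 1 is a regular polygon drawn with `<polygon>`. Its stroke #ff8800 means score at S441, F1862. After flipping Y the toolpath is (90.7799,70.6459) → (82.8254,62.2016) → (71.2639,63.1558) → (64.8014,72.7899) → (68.3043,83.8492) → (79.1349,88.0059) → (89.1375,82.1299) → (90.7799,70.6459), returning to the start.

Shape 2 is a rectangle drawn with `<path>`. Its stroke #ff0000 means cut at S781, F1510. After flipping Y the toolpath is (61.6762,116.2826) → (115.3278,116.2826) → (115.3278,109.8847) → (61.6762,109.8847) → (61.6762,116.2826), returning to the start.

(Gcodetools for Inkscape — laser output)
G21
G90
G0 X90.7799 Y70.6459
M4 S441
G1 X82.8254 Y62.2016 F1862
G1 X71.2639 Y63.1558
G1 X64.8014 Y72.7899
G1 X68.3043 Y83.8492
G1 X79.1349 Y88.0059
G1 X89.1375 Y82.1299
G1 X90.7799 Y70.6459
M5
G0 X61.6762 Y116.2826
M4 S781
G1 X115.3278 Y116.2826 F1510
G1 X115.3278 Y109.8847
G1 X61.6762 Y109.8847
G1 X61.6762 Y116.2826
M5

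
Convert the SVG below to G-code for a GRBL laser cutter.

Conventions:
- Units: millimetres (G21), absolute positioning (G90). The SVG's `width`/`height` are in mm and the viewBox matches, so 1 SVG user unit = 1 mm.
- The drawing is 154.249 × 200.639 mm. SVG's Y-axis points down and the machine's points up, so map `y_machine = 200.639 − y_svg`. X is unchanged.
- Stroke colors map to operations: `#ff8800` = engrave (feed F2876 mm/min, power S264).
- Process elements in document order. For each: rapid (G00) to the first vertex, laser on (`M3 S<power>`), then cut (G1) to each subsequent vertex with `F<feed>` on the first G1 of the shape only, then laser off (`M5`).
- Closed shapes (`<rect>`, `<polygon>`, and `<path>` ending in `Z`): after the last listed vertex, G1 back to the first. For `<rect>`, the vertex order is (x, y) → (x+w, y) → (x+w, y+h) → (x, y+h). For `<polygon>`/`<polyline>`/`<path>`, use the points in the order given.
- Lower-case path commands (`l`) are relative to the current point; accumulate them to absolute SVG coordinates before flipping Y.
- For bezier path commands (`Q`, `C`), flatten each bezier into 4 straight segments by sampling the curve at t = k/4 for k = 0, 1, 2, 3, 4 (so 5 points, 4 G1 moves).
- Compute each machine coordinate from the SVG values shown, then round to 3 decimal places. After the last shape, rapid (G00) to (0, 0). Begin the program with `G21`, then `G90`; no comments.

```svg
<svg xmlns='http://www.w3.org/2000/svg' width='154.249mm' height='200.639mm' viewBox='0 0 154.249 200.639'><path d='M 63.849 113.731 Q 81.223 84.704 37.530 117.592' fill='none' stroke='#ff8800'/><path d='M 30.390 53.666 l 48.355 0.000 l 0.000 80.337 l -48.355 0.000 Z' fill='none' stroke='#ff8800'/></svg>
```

G21
G90
G00 X63.849 Y86.908
M3 S264
G1 X68.719 Y97.552 F2876
G1 X65.956 Y100.456
G1 X55.560 Y95.621
G1 X37.530 Y83.047
M5
G00 X30.390 Y146.973
M3 S264
G1 X78.745 Y146.973 F2876
G1 X78.745 Y66.636
G1 X30.390 Y66.636
G1 X30.390 Y146.973
M5
G00 X0.000 Y0.000

1 u = 1 mm; y_m = 200.639 − y.

[1] `<path>` quadratic bezier, #ff8800→engrave S264 F2876: (63.849,86.908) → (68.719,97.552) → (65.956,100.456) → (55.560,95.621) → (37.530,83.047)

[2] `<path>` rectangle, #ff8800→engrave S264 F2876: (30.390,146.973) → (78.745,146.973) → (78.745,66.636) → (30.390,66.636) → (30.390,146.973) (closed)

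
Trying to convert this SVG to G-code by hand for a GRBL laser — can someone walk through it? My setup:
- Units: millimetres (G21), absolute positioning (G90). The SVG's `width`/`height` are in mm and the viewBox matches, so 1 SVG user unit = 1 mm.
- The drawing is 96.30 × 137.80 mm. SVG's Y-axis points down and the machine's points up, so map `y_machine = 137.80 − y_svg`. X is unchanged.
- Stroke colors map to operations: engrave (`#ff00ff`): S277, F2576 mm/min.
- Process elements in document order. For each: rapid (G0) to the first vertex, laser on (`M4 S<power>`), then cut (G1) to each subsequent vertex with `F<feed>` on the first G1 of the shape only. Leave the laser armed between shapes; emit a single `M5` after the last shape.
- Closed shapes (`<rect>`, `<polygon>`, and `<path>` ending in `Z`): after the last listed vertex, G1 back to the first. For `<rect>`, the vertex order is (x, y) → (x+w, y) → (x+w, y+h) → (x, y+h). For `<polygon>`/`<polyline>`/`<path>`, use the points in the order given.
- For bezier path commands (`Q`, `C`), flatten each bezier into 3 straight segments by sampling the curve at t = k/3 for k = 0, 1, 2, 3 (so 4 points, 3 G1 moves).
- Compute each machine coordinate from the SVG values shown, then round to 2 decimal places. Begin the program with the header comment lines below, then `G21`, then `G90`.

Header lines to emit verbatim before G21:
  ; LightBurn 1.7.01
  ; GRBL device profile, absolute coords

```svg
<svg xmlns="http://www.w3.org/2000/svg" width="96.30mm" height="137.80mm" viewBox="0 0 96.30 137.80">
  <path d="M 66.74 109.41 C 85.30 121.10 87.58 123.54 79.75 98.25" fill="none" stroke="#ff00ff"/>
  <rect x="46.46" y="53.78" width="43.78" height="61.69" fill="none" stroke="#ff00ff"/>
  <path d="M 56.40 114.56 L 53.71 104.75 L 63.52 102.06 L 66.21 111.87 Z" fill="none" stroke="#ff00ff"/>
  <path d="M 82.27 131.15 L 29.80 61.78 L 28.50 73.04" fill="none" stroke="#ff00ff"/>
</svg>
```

1 u = 1 mm; y_m = 137.80 − y.

[1] `<path>` cubic bezier, #ff00ff→engrave S277 F2576: (66.74,28.39) → (80.10,20.47) → (83.98,22.82) → (79.75,39.55)

[2] `<rect>` rectangle, #ff00ff→engrave S277 F2576: (46.46,84.02) → (90.24,84.02) → (90.24,22.33) → (46.46,22.33) → (46.46,84.02) (closed)

[3] `<path>` regular polygon, #ff00ff→engrave S277 F2576: (56.40,23.24) → (53.71,33.05) → (63.52,35.74) → (66.21,25.93) → (56.40,23.24) (closed)

[4] `<path>` open polyline, #ff00ff→engrave S277 F2576: (82.27,6.65) → (29.80,76.02) → (28.50,64.76)

; LightBurn 1.7.01
; GRBL device profile, absolute coords
G21
G90
G0 X66.74 Y28.39
M4 S277
G1 X80.10 Y20.47 F2576
G1 X83.98 Y22.82
G1 X79.75 Y39.55
G0 X46.46 Y84.02
M4 S277
G1 X90.24 Y84.02 F2576
G1 X90.24 Y22.33
G1 X46.46 Y22.33
G1 X46.46 Y84.02
G0 X56.40 Y23.24
M4 S277
G1 X53.71 Y33.05 F2576
G1 X63.52 Y35.74
G1 X66.21 Y25.93
G1 X56.40 Y23.24
G0 X82.27 Y6.65
M4 S277
G1 X29.80 Y76.02 F2576
G1 X28.50 Y64.76
M5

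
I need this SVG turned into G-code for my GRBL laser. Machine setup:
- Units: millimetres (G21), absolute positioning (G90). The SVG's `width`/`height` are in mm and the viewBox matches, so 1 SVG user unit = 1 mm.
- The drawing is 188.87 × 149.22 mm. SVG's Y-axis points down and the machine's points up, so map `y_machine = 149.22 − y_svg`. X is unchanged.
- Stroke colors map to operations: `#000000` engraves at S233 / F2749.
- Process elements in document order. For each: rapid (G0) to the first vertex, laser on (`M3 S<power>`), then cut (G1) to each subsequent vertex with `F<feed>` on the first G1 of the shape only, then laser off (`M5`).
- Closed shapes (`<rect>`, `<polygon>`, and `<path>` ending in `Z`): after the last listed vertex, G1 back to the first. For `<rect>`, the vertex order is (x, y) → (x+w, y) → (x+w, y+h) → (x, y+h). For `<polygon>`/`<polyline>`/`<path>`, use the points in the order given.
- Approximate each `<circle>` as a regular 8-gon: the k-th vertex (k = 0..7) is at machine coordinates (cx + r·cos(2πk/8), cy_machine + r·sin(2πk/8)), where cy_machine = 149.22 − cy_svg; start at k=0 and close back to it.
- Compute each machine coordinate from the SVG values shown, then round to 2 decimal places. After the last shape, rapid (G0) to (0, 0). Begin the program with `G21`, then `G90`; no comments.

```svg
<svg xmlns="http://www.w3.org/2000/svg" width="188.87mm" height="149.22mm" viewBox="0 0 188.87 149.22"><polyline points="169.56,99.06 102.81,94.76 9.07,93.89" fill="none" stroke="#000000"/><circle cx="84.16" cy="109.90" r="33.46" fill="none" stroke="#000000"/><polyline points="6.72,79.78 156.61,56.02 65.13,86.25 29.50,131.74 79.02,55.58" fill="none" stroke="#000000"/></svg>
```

G21
G90
G0 X169.56 Y50.16
M3 S233
G1 X102.81 Y54.46 F2749
G1 X9.07 Y55.33
M5
G0 X117.62 Y39.32
M3 S233
G1 X107.82 Y62.98 F2749
G1 X84.16 Y72.78
G1 X60.50 Y62.98
G1 X50.70 Y39.32
G1 X60.50 Y15.66
G1 X84.16 Y5.86
G1 X107.82 Y15.66
G1 X117.62 Y39.32
M5
G0 X6.72 Y69.44
M3 S233
G1 X156.61 Y93.20 F2749
G1 X65.13 Y62.97
G1 X29.50 Y17.48
G1 X79.02 Y93.64
M5
G0 X0.00 Y0.00

1 u = 1 mm; y_m = 149.22 − y.

[1] `<polyline>` open polyline, #000000→engrave S233 F2749: (169.56,50.16) → (102.81,54.46) → (9.07,55.33)

[2] `<circle>` circle, #000000→engrave S233 F2749: (117.62,39.32) → (107.82,62.98) → (84.16,72.78) → (60.50,62.98) → (50.70,39.32) → (60.50,15.66) → (84.16,5.86) → (107.82,15.66) → (117.62,39.32) (closed)

[3] `<polyline>` open polyline, #000000→engrave S233 F2749: (6.72,69.44) → (156.61,93.20) → (65.13,62.97) → (29.50,17.48) → (79.02,93.64)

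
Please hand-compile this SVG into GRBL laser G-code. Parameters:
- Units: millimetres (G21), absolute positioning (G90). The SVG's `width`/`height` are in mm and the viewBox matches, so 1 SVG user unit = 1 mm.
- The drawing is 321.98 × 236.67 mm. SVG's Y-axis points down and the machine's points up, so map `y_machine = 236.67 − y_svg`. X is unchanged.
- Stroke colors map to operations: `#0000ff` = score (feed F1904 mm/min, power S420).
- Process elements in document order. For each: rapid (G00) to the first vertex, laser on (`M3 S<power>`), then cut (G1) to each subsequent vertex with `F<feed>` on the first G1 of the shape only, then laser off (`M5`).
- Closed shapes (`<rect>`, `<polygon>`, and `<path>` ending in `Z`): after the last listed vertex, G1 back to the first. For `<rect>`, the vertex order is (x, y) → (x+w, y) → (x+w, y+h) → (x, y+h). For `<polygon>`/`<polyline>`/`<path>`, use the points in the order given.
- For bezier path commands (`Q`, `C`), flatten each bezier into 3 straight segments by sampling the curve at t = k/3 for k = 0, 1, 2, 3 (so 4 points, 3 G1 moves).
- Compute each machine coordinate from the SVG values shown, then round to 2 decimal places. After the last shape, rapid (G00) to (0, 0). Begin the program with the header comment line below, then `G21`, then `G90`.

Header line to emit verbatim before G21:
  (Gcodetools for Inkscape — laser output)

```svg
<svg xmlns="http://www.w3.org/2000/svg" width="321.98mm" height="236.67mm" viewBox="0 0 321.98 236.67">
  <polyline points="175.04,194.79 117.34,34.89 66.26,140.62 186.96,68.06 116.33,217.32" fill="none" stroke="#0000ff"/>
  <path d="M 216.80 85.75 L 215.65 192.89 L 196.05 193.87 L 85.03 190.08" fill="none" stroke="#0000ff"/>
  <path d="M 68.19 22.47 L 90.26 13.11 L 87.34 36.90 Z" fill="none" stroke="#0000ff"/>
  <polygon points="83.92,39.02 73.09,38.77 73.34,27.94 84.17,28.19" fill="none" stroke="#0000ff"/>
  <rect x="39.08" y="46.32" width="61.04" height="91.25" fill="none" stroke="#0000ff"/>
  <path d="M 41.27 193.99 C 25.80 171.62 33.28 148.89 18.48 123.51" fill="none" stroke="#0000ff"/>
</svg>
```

viewBox `0 0 321.98 236.67` with mm width/height → 1 unit = 1 mm. Flip: y_m = 236.67 − y_svg.

**Shape 1** — `<polyline>` open polyline, stroke `#0000ff` → score (S420, F1904). Machine vertices: (175.04,41.88) → (117.34,201.78) → (66.26,96.05) → (186.96,168.61) → (116.33,19.35). Open path.

**Shape 2** — `<path>` open polyline, stroke `#0000ff` → score (S420, F1904). Machine vertices: (216.80,150.92) → (215.65,43.78) → (196.05,42.80) → (85.03,46.59). Open path.

**Shape 3** — `<path>` regular polygon, stroke `#0000ff` → score (S420, F1904). Machine vertices: (68.19,214.20) → (90.26,223.56) → (87.34,199.77) → (68.19,214.20). Closed: final G1 returns to the first vertex.

**Shape 4** — `<polygon>` regular polygon, stroke `#0000ff` → score (S420, F1904). Machine vertices: (83.92,197.65) → (73.09,197.90) → (73.34,208.73) → (84.17,208.48) → (83.92,197.65). Closed: final G1 returns to the first vertex.

**Shape 5** — `<rect>` rectangle, stroke `#0000ff` → score (S420, F1904). Machine vertices: (39.08,190.35) → (100.12,190.35) → (100.12,99.10) → (39.08,99.10) → (39.08,190.35). Closed: final G1 returns to the first vertex.

**Shape 6** — `<path>` cubic bezier, stroke `#0000ff` → score (S420, F1904). Control points (SVG): P0=(41.27,193.99), P1=(25.80,171.62), P2=(33.28,148.89), P3=(18.48,123.51); sampled at t=k/3. Machine vertices: (41.27,42.68) → (31.77,65.25) → (27.53,88.58) → (18.48,113.16). Open path.

(Gcodetools for Inkscape — laser output)
G21
G90
G00 X175.04 Y41.88
M3 S420
G1 X117.34 Y201.78 F1904
G1 X66.26 Y96.05
G1 X186.96 Y168.61
G1 X116.33 Y19.35
M5
G00 X216.80 Y150.92
M3 S420
G1 X215.65 Y43.78 F1904
G1 X196.05 Y42.80
G1 X85.03 Y46.59
M5
G00 X68.19 Y214.20
M3 S420
G1 X90.26 Y223.56 F1904
G1 X87.34 Y199.77
G1 X68.19 Y214.20
M5
G00 X83.92 Y197.65
M3 S420
G1 X73.09 Y197.90 F1904
G1 X73.34 Y208.73
G1 X84.17 Y208.48
G1 X83.92 Y197.65
M5
G00 X39.08 Y190.35
M3 S420
G1 X100.12 Y190.35 F1904
G1 X100.12 Y99.10
G1 X39.08 Y99.10
G1 X39.08 Y190.35
M5
G00 X41.27 Y42.68
M3 S420
G1 X31.77 Y65.25 F1904
G1 X27.53 Y88.58
G1 X18.48 Y113.16
M5
G00 X0.00 Y0.00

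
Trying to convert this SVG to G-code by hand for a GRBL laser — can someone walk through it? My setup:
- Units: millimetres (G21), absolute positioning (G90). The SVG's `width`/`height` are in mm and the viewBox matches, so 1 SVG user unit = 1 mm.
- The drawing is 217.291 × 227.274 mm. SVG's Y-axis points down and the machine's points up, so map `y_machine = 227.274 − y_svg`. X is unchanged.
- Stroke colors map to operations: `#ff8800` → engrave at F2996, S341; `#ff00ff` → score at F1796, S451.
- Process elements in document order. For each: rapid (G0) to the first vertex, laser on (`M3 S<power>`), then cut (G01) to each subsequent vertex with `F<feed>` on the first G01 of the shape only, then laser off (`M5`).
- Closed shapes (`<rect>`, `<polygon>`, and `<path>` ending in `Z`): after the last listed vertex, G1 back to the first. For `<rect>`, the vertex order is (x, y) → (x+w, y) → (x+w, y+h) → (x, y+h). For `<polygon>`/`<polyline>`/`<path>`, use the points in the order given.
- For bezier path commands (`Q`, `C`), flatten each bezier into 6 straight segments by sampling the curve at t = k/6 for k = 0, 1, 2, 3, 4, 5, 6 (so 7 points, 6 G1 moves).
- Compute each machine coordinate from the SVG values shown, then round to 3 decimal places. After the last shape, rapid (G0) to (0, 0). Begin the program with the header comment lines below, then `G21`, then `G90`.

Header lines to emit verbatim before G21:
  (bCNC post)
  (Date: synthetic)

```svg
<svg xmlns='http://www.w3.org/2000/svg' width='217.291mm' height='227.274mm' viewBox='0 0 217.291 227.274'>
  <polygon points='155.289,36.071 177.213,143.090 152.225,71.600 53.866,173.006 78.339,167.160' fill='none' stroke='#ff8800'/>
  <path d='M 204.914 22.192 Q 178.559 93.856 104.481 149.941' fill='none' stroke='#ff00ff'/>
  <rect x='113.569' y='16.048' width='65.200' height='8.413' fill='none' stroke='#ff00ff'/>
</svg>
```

1 u = 1 mm; y_m = 227.274 − y.

[1] `<polygon>` closed polygon, #ff8800→engrave S341 F2996: (155.289,191.203) → (177.213,84.184) → (152.225,155.674) → (53.866,54.268) → (78.339,60.114) → (155.289,191.203) (closed)

[2] `<path>` quadratic bezier, #ff00ff→score S451 F1796: (204.914,205.082) → (194.803,181.627) → (182.041,159.037) → (166.628,137.313) → (148.564,116.454) → (127.848,96.461) → (104.481,77.333)

[3] `<rect>` rectangle, #ff00ff→score S451 F1796: (113.569,211.226) → (178.769,211.226) → (178.769,202.813) → (113.569,202.813) → (113.569,211.226) (closed)

(bCNC post)
(Date: synthetic)
G21
G90
G0 X155.289 Y191.203
M3 S341
G01 X177.213 Y84.184 F2996
G01 X152.225 Y155.674
G01 X53.866 Y54.268
G01 X78.339 Y60.114
G01 X155.289 Y191.203
M5
G0 X204.914 Y205.082
M3 S451
G01 X194.803 Y181.627 F1796
G01 X182.041 Y159.037
G01 X166.628 Y137.313
G01 X148.564 Y116.454
G01 X127.848 Y96.461
G01 X104.481 Y77.333
M5
G0 X113.569 Y211.226
M3 S451
G01 X178.769 Y211.226 F1796
G01 X178.769 Y202.813
G01 X113.569 Y202.813
G01 X113.569 Y211.226
M5
G0 X0.000 Y0.000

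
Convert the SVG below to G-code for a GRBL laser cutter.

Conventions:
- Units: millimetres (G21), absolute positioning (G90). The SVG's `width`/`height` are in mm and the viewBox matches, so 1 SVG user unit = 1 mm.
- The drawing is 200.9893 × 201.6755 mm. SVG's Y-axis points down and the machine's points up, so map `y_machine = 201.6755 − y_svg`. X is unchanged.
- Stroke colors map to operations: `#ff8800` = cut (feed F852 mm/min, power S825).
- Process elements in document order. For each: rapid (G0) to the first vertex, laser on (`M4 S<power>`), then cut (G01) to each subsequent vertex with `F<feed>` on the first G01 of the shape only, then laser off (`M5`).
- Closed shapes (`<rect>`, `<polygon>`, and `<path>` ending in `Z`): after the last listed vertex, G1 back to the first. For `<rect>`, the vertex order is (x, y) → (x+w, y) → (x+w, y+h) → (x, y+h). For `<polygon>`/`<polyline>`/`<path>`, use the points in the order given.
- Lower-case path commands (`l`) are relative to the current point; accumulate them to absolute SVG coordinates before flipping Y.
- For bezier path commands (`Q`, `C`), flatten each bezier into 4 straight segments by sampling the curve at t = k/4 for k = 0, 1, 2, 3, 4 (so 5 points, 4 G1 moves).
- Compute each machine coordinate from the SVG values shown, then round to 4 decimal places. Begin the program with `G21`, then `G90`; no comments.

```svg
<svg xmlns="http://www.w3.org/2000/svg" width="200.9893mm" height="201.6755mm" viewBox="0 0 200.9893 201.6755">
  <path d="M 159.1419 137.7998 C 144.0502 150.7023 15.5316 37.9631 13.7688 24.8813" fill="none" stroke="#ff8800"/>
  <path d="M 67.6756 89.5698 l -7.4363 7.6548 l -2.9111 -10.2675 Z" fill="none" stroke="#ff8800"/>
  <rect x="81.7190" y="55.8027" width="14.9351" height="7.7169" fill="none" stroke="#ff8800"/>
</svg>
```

G21
G90
G0 X159.1419 Y63.8757
M4 S825
G01 X130.3084 Y74.2363 F852
G01 X81.4570 Y110.5908
G01 X35.1048 Y151.8174
G01 X13.7688 Y176.7942
M5
G0 X67.6756 Y112.1057
M4 S825
G01 X60.2393 Y104.4509 F852
G01 X57.3282 Y114.7184
G01 X67.6756 Y112.1057
M5
G0 X81.7190 Y145.8728
M4 S825
G01 X96.6541 Y145.8728 F852
G01 X96.6541 Y138.1559
G01 X81.7190 Y138.1559
G01 X81.7190 Y145.8728
M5

1 u = 1 mm; y_m = 201.6755 − y.

[1] `<path>` cubic bezier, #ff8800→cut S825 F852: (159.1419,63.8757) → (130.3084,74.2363) → (81.4570,110.5908) → (35.1048,151.8174) → (13.7688,176.7942)

[2] `<path>` regular polygon, #ff8800→cut S825 F852: (67.6756,112.1057) → (60.2393,104.4509) → (57.3282,114.7184) → (67.6756,112.1057) (closed)

[3] `<rect>` rectangle, #ff8800→cut S825 F852: (81.7190,145.8728) → (96.6541,145.8728) → (96.6541,138.1559) → (81.7190,138.1559) → (81.7190,145.8728) (closed)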